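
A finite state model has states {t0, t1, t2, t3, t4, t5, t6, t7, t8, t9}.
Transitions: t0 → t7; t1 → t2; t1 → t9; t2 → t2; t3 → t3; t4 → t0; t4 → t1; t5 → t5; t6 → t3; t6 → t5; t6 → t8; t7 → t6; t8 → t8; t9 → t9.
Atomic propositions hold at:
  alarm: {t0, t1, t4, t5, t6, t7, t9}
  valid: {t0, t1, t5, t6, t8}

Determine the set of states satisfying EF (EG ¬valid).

{t0, t1, t2, t3, t4, t6, t7, t9}

Sat(¬valid) = {t2, t3, t4, t7, t9}
EG ¬valid: greatest fixpoint, start Z0 = {t2, t3, t4, t7, t9}, keep only states in Sat with some successor in Z. Z1 = {t2, t3, t9}; fixed.
Sat(EG ¬valid) = {t2, t3, t9}
EF (EG ¬valid): least fixpoint, start Z0 = {t2, t3, t9}, add states with some successor in Z. Z1 = {t1, t2, t3, t6, t9}; Z2 = {t1, t2, t3, t4, t6, t7, t9}; Z3 = {t0, t1, t2, t3, t4, t6, t7, t9}; fixed.
Sat(EF (EG ¬valid)) = {t0, t1, t2, t3, t4, t6, t7, t9}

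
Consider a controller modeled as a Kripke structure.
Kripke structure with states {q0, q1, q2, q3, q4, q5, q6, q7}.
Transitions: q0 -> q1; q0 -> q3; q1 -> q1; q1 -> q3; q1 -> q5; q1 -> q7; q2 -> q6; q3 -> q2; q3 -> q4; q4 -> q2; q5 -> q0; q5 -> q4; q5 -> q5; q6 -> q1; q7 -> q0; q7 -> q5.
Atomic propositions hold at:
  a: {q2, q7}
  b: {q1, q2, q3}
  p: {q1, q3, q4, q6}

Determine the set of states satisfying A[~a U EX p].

Sat(~a) = {q0, q1, q3, q4, q5, q6}
Sat(EX p) = {s : some successor in {q1, q3, q4, q6}} = {q0, q1, q2, q3, q5, q6}
A[~a U EX p]: least fixpoint, start Z0 = Sat(EX p) = {q0, q1, q2, q3, q5, q6}, add states in Sat(~a) with every successor in Z. Z1 = {q0, q1, q2, q3, q4, q5, q6}; fixed.
Sat(A[~a U EX p]) = {q0, q1, q2, q3, q4, q5, q6}

{q0, q1, q2, q3, q4, q5, q6}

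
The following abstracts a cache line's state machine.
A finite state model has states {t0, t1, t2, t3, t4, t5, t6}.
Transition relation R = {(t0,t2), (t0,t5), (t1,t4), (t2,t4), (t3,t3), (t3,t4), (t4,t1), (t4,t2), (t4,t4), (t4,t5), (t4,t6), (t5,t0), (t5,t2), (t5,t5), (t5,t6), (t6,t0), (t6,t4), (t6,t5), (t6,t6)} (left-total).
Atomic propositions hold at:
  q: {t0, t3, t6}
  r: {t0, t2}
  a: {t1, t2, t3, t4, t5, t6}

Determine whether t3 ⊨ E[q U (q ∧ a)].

Sat(q ∧ a) = {t3, t6}
E[q U (q ∧ a)]: least fixpoint, start Z0 = Sat((q ∧ a)) = {t3, t6}, add states in Sat(q) with some successor in Z. Already a fixed point.
Sat(E[q U (q ∧ a)]) = {t3, t6}
t3 ∈ Sat(E[q U (q ∧ a)]) = {t3, t6}, so the formula holds at t3.

Yes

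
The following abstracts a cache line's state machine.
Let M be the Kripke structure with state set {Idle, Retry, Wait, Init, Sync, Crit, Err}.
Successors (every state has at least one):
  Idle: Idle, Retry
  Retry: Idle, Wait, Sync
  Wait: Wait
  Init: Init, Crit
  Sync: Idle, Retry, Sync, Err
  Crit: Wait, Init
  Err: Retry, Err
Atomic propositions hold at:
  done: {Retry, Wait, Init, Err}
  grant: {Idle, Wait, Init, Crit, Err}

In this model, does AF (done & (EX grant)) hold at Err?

Sat(EX grant) = {s : some successor in {Idle, Wait, Init, Crit, Err}} = {Idle, Retry, Wait, Init, Sync, Crit, Err}
Sat(done & (EX grant)) = {Retry, Wait, Init, Err}
AF (done & (EX grant)): least fixpoint, start Z0 = {Retry, Wait, Init, Err}, add states with every successor in Z. Z1 = {Retry, Wait, Init, Crit, Err}; fixed.
Sat(AF (done & (EX grant))) = {Retry, Wait, Init, Crit, Err}
Err ∈ Sat(AF (done & (EX grant))) = {Retry, Wait, Init, Crit, Err}, so the formula holds at Err.

Yes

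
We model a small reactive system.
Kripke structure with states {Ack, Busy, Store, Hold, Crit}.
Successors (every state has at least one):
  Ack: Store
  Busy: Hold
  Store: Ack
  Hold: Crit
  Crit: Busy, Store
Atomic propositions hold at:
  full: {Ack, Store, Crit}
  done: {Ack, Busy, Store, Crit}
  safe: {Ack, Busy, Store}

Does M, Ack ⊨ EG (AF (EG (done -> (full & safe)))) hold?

Yes

Sat(full & safe) = {Ack, Store}
Sat(done -> (full & safe)) = {Ack, Store, Hold}
EG (done -> (full & safe)): greatest fixpoint, start Z0 = {Ack, Store, Hold}, keep only states in Sat with some successor in Z. Z1 = {Ack, Store}; fixed.
Sat(EG (done -> (full & safe))) = {Ack, Store}
AF (EG (done -> (full & safe))): least fixpoint, start Z0 = {Ack, Store}, add states with every successor in Z. Already a fixed point.
Sat(AF (EG (done -> (full & safe)))) = {Ack, Store}
EG (AF (EG (done -> (full & safe)))): greatest fixpoint, start Z0 = {Ack, Store}, keep only states in Sat with some successor in Z. Already a fixed point.
Sat(EG (AF (EG (done -> (full & safe))))) = {Ack, Store}
Ack ∈ Sat(EG (AF (EG (done -> (full & safe))))) = {Ack, Store}, so the formula holds at Ack.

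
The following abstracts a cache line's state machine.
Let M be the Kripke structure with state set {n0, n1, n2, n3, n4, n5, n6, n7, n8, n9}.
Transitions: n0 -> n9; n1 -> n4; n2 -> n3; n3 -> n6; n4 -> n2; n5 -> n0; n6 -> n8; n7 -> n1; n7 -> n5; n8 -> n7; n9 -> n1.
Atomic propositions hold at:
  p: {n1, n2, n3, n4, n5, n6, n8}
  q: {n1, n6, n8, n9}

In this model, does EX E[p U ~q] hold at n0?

Sat(~q) = {n0, n2, n3, n4, n5, n7}
E[p U ~q]: least fixpoint, start Z0 = Sat(~q) = {n0, n2, n3, n4, n5, n7}, add states in Sat(p) with some successor in Z. Z1 = {n0, n1, n2, n3, n4, n5, n7, n8}; Z2 = {n0, n1, n2, n3, n4, n5, n6, n7, n8}; fixed.
Sat(E[p U ~q]) = {n0, n1, n2, n3, n4, n5, n6, n7, n8}
Sat(EX E[p U ~q]) = {s : some successor in {n0, n1, n2, n3, n4, n5, n6, n7, n8}} = {n1, n2, n3, n4, n5, n6, n7, n8, n9}
n0 ∉ Sat(EX E[p U ~q]) = {n1, n2, n3, n4, n5, n6, n7, n8, n9}, so the formula does not hold at n0.

No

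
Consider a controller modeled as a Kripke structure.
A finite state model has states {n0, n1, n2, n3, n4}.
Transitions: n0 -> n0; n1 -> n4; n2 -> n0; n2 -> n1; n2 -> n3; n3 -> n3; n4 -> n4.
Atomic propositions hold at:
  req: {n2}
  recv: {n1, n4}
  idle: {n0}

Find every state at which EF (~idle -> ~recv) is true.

Sat(~idle) = {n1, n2, n3, n4}
Sat(~recv) = {n0, n2, n3}
Sat(~idle -> ~recv) = {n0, n2, n3}
EF (~idle -> ~recv): least fixpoint, start Z0 = {n0, n2, n3}, add states with some successor in Z. Already a fixed point.
Sat(EF (~idle -> ~recv)) = {n0, n2, n3}

{n0, n2, n3}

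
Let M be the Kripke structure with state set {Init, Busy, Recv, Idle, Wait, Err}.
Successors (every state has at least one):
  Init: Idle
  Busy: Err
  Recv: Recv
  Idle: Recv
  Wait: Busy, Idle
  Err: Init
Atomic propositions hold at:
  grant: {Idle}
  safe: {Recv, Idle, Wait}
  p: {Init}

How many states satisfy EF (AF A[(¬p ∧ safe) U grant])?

Sat(¬p) = {Busy, Recv, Idle, Wait, Err}
Sat(¬p ∧ safe) = {Recv, Idle, Wait}
A[(¬p ∧ safe) U grant]: least fixpoint, start Z0 = Sat(grant) = {Idle}, add states in Sat(¬p ∧ safe) with every successor in Z. Already a fixed point.
Sat(A[(¬p ∧ safe) U grant]) = {Idle}
AF A[(¬p ∧ safe) U grant]: least fixpoint, start Z0 = {Idle}, add states with every successor in Z. Z1 = {Init, Idle}; Z2 = {Init, Idle, Err}; Z3 = {Init, Busy, Idle, Err}; Z4 = {Init, Busy, Idle, Wait, Err}; fixed.
Sat(AF A[(¬p ∧ safe) U grant]) = {Init, Busy, Idle, Wait, Err}
EF (AF A[(¬p ∧ safe) U grant]): least fixpoint, start Z0 = {Init, Busy, Idle, Wait, Err}, add states with some successor in Z. Already a fixed point.
Sat(EF (AF A[(¬p ∧ safe) U grant])) = {Init, Busy, Idle, Wait, Err}
|Sat(EF (AF A[(¬p ∧ safe) U grant]))| = |{Init, Busy, Idle, Wait, Err}| = 5.

5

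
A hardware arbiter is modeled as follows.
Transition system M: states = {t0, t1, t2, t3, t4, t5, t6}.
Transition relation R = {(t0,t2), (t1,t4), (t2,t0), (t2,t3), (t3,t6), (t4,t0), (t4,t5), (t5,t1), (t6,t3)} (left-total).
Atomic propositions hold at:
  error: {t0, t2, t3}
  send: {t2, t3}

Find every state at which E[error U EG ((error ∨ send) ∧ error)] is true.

{t0, t2}

Sat(error ∨ send) = {t0, t2, t3}
Sat((error ∨ send) ∧ error) = {t0, t2, t3}
EG ((error ∨ send) ∧ error): greatest fixpoint, start Z0 = {t0, t2, t3}, keep only states in Sat with some successor in Z. Z1 = {t0, t2}; fixed.
Sat(EG ((error ∨ send) ∧ error)) = {t0, t2}
E[error U EG ((error ∨ send) ∧ error)]: least fixpoint, start Z0 = Sat(EG ((error ∨ send) ∧ error)) = {t0, t2}, add states in Sat(error) with some successor in Z. Already a fixed point.
Sat(E[error U EG ((error ∨ send) ∧ error)]) = {t0, t2}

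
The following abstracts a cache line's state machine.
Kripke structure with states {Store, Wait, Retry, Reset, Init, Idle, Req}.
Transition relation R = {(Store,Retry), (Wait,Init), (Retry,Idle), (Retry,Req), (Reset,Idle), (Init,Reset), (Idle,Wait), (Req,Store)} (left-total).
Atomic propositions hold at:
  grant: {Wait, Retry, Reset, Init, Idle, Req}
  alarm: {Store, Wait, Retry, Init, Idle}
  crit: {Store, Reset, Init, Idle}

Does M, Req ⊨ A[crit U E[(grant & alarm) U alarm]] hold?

No

Sat(grant & alarm) = {Wait, Retry, Init, Idle}
E[(grant & alarm) U alarm]: least fixpoint, start Z0 = Sat(alarm) = {Store, Wait, Retry, Init, Idle}, add states in Sat(grant & alarm) with some successor in Z. Already a fixed point.
Sat(E[(grant & alarm) U alarm]) = {Store, Wait, Retry, Init, Idle}
A[crit U E[(grant & alarm) U alarm]]: least fixpoint, start Z0 = Sat(E[(grant & alarm) U alarm]) = {Store, Wait, Retry, Init, Idle}, add states in Sat(crit) with every successor in Z. Z1 = {Store, Wait, Retry, Reset, Init, Idle}; fixed.
Sat(A[crit U E[(grant & alarm) U alarm]]) = {Store, Wait, Retry, Reset, Init, Idle}
Req ∉ Sat(A[crit U E[(grant & alarm) U alarm]]) = {Store, Wait, Retry, Reset, Init, Idle}, so the formula does not hold at Req.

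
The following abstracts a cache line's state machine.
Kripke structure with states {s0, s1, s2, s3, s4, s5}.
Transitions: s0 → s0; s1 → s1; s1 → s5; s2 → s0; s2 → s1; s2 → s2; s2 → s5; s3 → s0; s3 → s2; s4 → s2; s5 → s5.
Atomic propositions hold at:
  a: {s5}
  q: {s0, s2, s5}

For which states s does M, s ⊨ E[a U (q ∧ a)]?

Sat(q ∧ a) = {s5}
E[a U (q ∧ a)]: least fixpoint, start Z0 = Sat((q ∧ a)) = {s5}, add states in Sat(a) with some successor in Z. Already a fixed point.
Sat(E[a U (q ∧ a)]) = {s5}

{s5}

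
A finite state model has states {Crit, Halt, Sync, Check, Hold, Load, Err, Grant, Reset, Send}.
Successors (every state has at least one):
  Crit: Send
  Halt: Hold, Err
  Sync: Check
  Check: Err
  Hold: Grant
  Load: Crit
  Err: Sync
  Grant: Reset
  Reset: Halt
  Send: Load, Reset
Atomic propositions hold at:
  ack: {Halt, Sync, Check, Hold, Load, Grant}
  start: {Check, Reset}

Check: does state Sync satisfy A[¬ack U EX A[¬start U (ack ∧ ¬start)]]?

No

Sat(¬ack) = {Crit, Err, Reset, Send}
Sat(¬start) = {Crit, Halt, Sync, Hold, Load, Err, Grant, Send}
Sat(ack ∧ ¬start) = {Halt, Sync, Hold, Load, Grant}
A[¬start U (ack ∧ ¬start)]: least fixpoint, start Z0 = Sat((ack ∧ ¬start)) = {Halt, Sync, Hold, Load, Grant}, add states in Sat(¬start) with every successor in Z. Z1 = {Halt, Sync, Hold, Load, Err, Grant}; fixed.
Sat(A[¬start U (ack ∧ ¬start)]) = {Halt, Sync, Hold, Load, Err, Grant}
Sat(EX A[¬start U (ack ∧ ¬start)]) = {s : some successor in {Halt, Sync, Hold, Load, Err, Grant}} = {Halt, Check, Hold, Err, Reset, Send}
A[¬ack U EX A[¬start U (ack ∧ ¬start)]]: least fixpoint, start Z0 = Sat(EX A[¬start U (ack ∧ ¬start)]) = {Halt, Check, Hold, Err, Reset, Send}, add states in Sat(¬ack) with every successor in Z. Z1 = {Crit, Halt, Check, Hold, Err, Reset, Send}; fixed.
Sat(A[¬ack U EX A[¬start U (ack ∧ ¬start)]]) = {Crit, Halt, Check, Hold, Err, Reset, Send}
Sync ∉ Sat(A[¬ack U EX A[¬start U (ack ∧ ¬start)]]) = {Crit, Halt, Check, Hold, Err, Reset, Send}, so the formula does not hold at Sync.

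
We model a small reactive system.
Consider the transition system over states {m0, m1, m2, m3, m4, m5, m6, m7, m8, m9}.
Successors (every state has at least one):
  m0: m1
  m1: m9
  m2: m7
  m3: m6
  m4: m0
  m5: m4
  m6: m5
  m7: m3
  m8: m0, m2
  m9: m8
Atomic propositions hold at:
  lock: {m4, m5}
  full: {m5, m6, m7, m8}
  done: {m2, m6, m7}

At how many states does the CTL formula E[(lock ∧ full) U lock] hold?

2

Sat(lock ∧ full) = {m5}
E[(lock ∧ full) U lock]: least fixpoint, start Z0 = Sat(lock) = {m4, m5}, add states in Sat(lock ∧ full) with some successor in Z. Already a fixed point.
Sat(E[(lock ∧ full) U lock]) = {m4, m5}
|Sat(E[(lock ∧ full) U lock])| = |{m4, m5}| = 2.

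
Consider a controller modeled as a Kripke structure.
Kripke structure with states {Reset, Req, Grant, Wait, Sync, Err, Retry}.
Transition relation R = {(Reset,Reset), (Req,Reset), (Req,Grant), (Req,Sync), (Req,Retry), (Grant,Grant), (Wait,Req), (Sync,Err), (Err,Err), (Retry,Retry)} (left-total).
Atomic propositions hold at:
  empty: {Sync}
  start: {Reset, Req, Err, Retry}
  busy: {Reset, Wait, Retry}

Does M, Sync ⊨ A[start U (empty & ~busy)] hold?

Yes

Sat(~busy) = {Req, Grant, Sync, Err}
Sat(empty & ~busy) = {Sync}
A[start U (empty & ~busy)]: least fixpoint, start Z0 = Sat((empty & ~busy)) = {Sync}, add states in Sat(start) with every successor in Z. Already a fixed point.
Sat(A[start U (empty & ~busy)]) = {Sync}
Sync ∈ Sat(A[start U (empty & ~busy)]) = {Sync}, so the formula holds at Sync.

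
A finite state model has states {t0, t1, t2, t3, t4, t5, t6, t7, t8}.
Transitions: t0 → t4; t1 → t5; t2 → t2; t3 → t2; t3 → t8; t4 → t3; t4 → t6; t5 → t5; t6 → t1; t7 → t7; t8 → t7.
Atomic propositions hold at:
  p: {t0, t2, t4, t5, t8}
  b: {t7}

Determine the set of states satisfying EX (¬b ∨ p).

Sat(¬b) = {t0, t1, t2, t3, t4, t5, t6, t8}
Sat(¬b ∨ p) = {t0, t1, t2, t3, t4, t5, t6, t8}
Sat(EX (¬b ∨ p)) = {s : some successor in {t0, t1, t2, t3, t4, t5, t6, t8}} = {t0, t1, t2, t3, t4, t5, t6}

{t0, t1, t2, t3, t4, t5, t6}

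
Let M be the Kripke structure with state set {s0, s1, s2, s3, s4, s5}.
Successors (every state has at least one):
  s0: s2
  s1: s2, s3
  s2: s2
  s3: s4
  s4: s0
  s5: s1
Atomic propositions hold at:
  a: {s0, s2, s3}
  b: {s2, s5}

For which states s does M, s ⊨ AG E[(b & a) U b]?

Sat(b & a) = {s2}
E[(b & a) U b]: least fixpoint, start Z0 = Sat(b) = {s2, s5}, add states in Sat(b & a) with some successor in Z. Already a fixed point.
Sat(E[(b & a) U b]) = {s2, s5}
AG E[(b & a) U b]: greatest fixpoint, start Z0 = {s2, s5}, keep only states in Sat with every successor in Z. Z1 = {s2}; fixed.
Sat(AG E[(b & a) U b]) = {s2}

{s2}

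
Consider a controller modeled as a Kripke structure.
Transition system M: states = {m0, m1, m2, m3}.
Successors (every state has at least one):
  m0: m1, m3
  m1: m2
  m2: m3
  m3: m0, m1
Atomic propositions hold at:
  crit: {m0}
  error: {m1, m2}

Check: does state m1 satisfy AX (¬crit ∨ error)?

Yes

Sat(¬crit) = {m1, m2, m3}
Sat(¬crit ∨ error) = {m1, m2, m3}
Sat(AX (¬crit ∨ error)) = {s : every successor in {m1, m2, m3}} = {m0, m1, m2}
m1 ∈ Sat(AX (¬crit ∨ error)) = {m0, m1, m2}, so the formula holds at m1.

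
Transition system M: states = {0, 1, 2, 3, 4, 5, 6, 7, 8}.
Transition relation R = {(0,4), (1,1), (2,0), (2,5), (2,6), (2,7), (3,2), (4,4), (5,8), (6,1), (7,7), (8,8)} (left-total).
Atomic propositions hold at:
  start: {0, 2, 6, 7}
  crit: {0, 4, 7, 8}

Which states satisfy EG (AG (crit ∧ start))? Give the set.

Sat(crit ∧ start) = {0, 7}
AG (crit ∧ start): greatest fixpoint, start Z0 = {0, 7}, keep only states in Sat with every successor in Z. Z1 = {7}; fixed.
Sat(AG (crit ∧ start)) = {7}
EG (AG (crit ∧ start)): greatest fixpoint, start Z0 = {7}, keep only states in Sat with some successor in Z. Already a fixed point.
Sat(EG (AG (crit ∧ start))) = {7}

{7}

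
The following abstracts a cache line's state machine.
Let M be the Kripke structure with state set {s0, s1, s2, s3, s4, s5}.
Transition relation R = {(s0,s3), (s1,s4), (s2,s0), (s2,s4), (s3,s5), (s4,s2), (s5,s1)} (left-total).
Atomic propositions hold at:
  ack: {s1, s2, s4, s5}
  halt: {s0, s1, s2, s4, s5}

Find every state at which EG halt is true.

{s1, s2, s4, s5}

EG halt: greatest fixpoint, start Z0 = {s0, s1, s2, s4, s5}, keep only states in Sat with some successor in Z. Z1 = {s1, s2, s4, s5}; fixed.
Sat(EG halt) = {s1, s2, s4, s5}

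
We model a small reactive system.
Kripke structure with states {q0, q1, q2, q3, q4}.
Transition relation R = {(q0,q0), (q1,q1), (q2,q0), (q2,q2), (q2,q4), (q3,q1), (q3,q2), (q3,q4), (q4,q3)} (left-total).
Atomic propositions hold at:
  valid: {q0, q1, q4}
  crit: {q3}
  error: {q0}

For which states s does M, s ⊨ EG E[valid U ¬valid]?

{q2, q3, q4}

Sat(¬valid) = {q2, q3}
E[valid U ¬valid]: least fixpoint, start Z0 = Sat(¬valid) = {q2, q3}, add states in Sat(valid) with some successor in Z. Z1 = {q2, q3, q4}; fixed.
Sat(E[valid U ¬valid]) = {q2, q3, q4}
EG E[valid U ¬valid]: greatest fixpoint, start Z0 = {q2, q3, q4}, keep only states in Sat with some successor in Z. Already a fixed point.
Sat(EG E[valid U ¬valid]) = {q2, q3, q4}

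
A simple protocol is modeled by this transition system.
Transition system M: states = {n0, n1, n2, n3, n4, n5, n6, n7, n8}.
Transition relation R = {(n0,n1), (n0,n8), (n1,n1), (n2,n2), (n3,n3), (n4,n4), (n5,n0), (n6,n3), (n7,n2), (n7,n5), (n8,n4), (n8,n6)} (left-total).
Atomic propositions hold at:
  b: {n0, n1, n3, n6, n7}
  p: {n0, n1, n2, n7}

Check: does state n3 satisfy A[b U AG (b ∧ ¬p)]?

Yes

Sat(¬p) = {n3, n4, n5, n6, n8}
Sat(b ∧ ¬p) = {n3, n6}
AG (b ∧ ¬p): greatest fixpoint, start Z0 = {n3, n6}, keep only states in Sat with every successor in Z. Already a fixed point.
Sat(AG (b ∧ ¬p)) = {n3, n6}
A[b U AG (b ∧ ¬p)]: least fixpoint, start Z0 = Sat(AG (b ∧ ¬p)) = {n3, n6}, add states in Sat(b) with every successor in Z. Already a fixed point.
Sat(A[b U AG (b ∧ ¬p)]) = {n3, n6}
n3 ∈ Sat(A[b U AG (b ∧ ¬p)]) = {n3, n6}, so the formula holds at n3.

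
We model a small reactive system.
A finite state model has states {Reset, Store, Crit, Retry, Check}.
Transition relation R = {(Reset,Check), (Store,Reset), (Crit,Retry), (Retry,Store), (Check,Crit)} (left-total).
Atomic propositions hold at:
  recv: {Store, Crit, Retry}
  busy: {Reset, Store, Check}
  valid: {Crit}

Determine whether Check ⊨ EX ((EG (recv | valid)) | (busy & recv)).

No

Sat(recv | valid) = {Store, Crit, Retry}
EG (recv | valid): greatest fixpoint, start Z0 = {Store, Crit, Retry}, keep only states in Sat with some successor in Z. Z1 = {Crit, Retry}; Z2 = {Crit}; Z3 = ∅; fixed.
Sat(EG (recv | valid)) = ∅
Sat(busy & recv) = {Store}
Sat((EG (recv | valid)) | (busy & recv)) = {Store}
Sat(EX ((EG (recv | valid)) | (busy & recv))) = {s : some successor in {Store}} = {Retry}
Check ∉ Sat(EX ((EG (recv | valid)) | (busy & recv))) = {Retry}, so the formula does not hold at Check.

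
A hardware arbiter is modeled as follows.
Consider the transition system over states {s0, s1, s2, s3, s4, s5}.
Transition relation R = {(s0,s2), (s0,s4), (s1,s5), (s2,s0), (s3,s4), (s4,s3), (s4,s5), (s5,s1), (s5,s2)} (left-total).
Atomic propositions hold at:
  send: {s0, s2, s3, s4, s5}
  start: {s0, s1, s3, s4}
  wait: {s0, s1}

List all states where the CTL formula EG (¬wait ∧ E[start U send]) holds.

{s3, s4}

Sat(¬wait) = {s2, s3, s4, s5}
E[start U send]: least fixpoint, start Z0 = Sat(send) = {s0, s2, s3, s4, s5}, add states in Sat(start) with some successor in Z. Z1 = {s0, s1, s2, s3, s4, s5}; fixed.
Sat(E[start U send]) = {s0, s1, s2, s3, s4, s5}
Sat(¬wait ∧ E[start U send]) = {s2, s3, s4, s5}
EG (¬wait ∧ E[start U send]): greatest fixpoint, start Z0 = {s2, s3, s4, s5}, keep only states in Sat with some successor in Z. Z1 = {s3, s4, s5}; Z2 = {s3, s4}; fixed.
Sat(EG (¬wait ∧ E[start U send])) = {s3, s4}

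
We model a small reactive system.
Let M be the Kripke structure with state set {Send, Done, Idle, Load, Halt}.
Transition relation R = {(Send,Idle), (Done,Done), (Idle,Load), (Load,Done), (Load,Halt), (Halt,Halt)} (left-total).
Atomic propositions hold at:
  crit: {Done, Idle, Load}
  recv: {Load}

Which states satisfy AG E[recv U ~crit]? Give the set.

Sat(~crit) = {Send, Halt}
E[recv U ~crit]: least fixpoint, start Z0 = Sat(~crit) = {Send, Halt}, add states in Sat(recv) with some successor in Z. Z1 = {Send, Load, Halt}; fixed.
Sat(E[recv U ~crit]) = {Send, Load, Halt}
AG E[recv U ~crit]: greatest fixpoint, start Z0 = {Send, Load, Halt}, keep only states in Sat with every successor in Z. Z1 = {Halt}; fixed.
Sat(AG E[recv U ~crit]) = {Halt}

{Halt}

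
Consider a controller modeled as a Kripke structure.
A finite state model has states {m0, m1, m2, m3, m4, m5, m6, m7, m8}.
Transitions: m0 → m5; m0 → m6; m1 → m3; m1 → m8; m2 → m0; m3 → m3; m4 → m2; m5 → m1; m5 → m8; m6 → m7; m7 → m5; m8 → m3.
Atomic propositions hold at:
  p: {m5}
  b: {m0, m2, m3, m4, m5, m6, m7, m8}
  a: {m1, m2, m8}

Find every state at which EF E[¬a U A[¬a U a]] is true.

{m0, m1, m2, m4, m5, m6, m7, m8}

Sat(¬a) = {m0, m3, m4, m5, m6, m7}
A[¬a U a]: least fixpoint, start Z0 = Sat(a) = {m1, m2, m8}, add states in Sat(¬a) with every successor in Z. Z1 = {m1, m2, m4, m5, m8}; Z2 = {m1, m2, m4, m5, m7, m8}; Z3 = {m1, m2, m4, m5, m6, m7, m8}; Z4 = {m0, m1, m2, m4, m5, m6, m7, m8}; fixed.
Sat(A[¬a U a]) = {m0, m1, m2, m4, m5, m6, m7, m8}
E[¬a U A[¬a U a]]: least fixpoint, start Z0 = Sat(A[¬a U a]) = {m0, m1, m2, m4, m5, m6, m7, m8}, add states in Sat(¬a) with some successor in Z. Already a fixed point.
Sat(E[¬a U A[¬a U a]]) = {m0, m1, m2, m4, m5, m6, m7, m8}
EF E[¬a U A[¬a U a]]: least fixpoint, start Z0 = {m0, m1, m2, m4, m5, m6, m7, m8}, add states with some successor in Z. Already a fixed point.
Sat(EF E[¬a U A[¬a U a]]) = {m0, m1, m2, m4, m5, m6, m7, m8}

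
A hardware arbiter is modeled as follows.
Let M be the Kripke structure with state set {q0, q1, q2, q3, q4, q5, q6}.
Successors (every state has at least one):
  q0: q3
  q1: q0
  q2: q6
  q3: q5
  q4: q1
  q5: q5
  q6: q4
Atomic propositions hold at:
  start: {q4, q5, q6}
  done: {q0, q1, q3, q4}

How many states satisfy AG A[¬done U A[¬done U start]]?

Sat(¬done) = {q2, q5, q6}
A[¬done U start]: least fixpoint, start Z0 = Sat(start) = {q4, q5, q6}, add states in Sat(¬done) with every successor in Z. Z1 = {q2, q4, q5, q6}; fixed.
Sat(A[¬done U start]) = {q2, q4, q5, q6}
A[¬done U A[¬done U start]]: least fixpoint, start Z0 = Sat(A[¬done U start]) = {q2, q4, q5, q6}, add states in Sat(¬done) with every successor in Z. Already a fixed point.
Sat(A[¬done U A[¬done U start]]) = {q2, q4, q5, q6}
AG A[¬done U A[¬done U start]]: greatest fixpoint, start Z0 = {q2, q4, q5, q6}, keep only states in Sat with every successor in Z. Z1 = {q2, q5, q6}; Z2 = {q2, q5}; Z3 = {q5}; fixed.
Sat(AG A[¬done U A[¬done U start]]) = {q5}
|Sat(AG A[¬done U A[¬done U start]])| = |{q5}| = 1.

1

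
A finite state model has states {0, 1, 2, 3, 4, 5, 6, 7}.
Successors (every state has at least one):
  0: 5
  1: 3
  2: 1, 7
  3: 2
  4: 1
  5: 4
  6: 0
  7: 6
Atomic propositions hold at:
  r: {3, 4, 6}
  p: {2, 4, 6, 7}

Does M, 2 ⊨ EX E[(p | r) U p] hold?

Yes

Sat(p | r) = {2, 3, 4, 6, 7}
E[(p | r) U p]: least fixpoint, start Z0 = Sat(p) = {2, 4, 6, 7}, add states in Sat(p | r) with some successor in Z. Z1 = {2, 3, 4, 6, 7}; fixed.
Sat(E[(p | r) U p]) = {2, 3, 4, 6, 7}
Sat(EX E[(p | r) U p]) = {s : some successor in {2, 3, 4, 6, 7}} = {1, 2, 3, 5, 7}
2 ∈ Sat(EX E[(p | r) U p]) = {1, 2, 3, 5, 7}, so the formula holds at 2.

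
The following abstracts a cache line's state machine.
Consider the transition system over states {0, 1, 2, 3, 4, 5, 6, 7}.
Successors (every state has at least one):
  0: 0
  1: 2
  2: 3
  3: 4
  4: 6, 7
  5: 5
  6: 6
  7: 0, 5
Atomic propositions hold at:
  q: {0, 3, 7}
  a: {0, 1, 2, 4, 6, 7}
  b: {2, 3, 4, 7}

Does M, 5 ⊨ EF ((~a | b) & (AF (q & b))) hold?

Sat(~a) = {3, 5}
Sat(~a | b) = {2, 3, 4, 5, 7}
Sat(q & b) = {3, 7}
AF (q & b): least fixpoint, start Z0 = {3, 7}, add states with every successor in Z. Z1 = {2, 3, 7}; Z2 = {1, 2, 3, 7}; fixed.
Sat(AF (q & b)) = {1, 2, 3, 7}
Sat((~a | b) & (AF (q & b))) = {2, 3, 7}
EF ((~a | b) & (AF (q & b))): least fixpoint, start Z0 = {2, 3, 7}, add states with some successor in Z. Z1 = {1, 2, 3, 4, 7}; fixed.
Sat(EF ((~a | b) & (AF (q & b)))) = {1, 2, 3, 4, 7}
5 ∉ Sat(EF ((~a | b) & (AF (q & b)))) = {1, 2, 3, 4, 7}, so the formula does not hold at 5.

No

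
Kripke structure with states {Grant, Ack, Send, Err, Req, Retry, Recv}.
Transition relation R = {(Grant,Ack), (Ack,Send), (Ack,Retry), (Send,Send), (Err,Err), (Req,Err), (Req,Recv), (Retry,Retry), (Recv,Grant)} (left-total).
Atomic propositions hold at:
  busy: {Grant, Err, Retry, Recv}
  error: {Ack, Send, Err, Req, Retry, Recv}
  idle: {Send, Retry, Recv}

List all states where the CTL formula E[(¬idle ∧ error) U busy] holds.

{Grant, Ack, Err, Req, Retry, Recv}

Sat(¬idle) = {Grant, Ack, Err, Req}
Sat(¬idle ∧ error) = {Ack, Err, Req}
E[(¬idle ∧ error) U busy]: least fixpoint, start Z0 = Sat(busy) = {Grant, Err, Retry, Recv}, add states in Sat(¬idle ∧ error) with some successor in Z. Z1 = {Grant, Ack, Err, Req, Retry, Recv}; fixed.
Sat(E[(¬idle ∧ error) U busy]) = {Grant, Ack, Err, Req, Retry, Recv}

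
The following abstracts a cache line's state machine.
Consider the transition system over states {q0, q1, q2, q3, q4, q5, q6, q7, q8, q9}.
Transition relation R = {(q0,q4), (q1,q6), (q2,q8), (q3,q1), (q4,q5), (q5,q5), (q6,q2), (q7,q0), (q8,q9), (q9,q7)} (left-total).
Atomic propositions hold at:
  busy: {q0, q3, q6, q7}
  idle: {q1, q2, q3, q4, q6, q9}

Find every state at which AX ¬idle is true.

{q2, q4, q5, q7, q9}

Sat(¬idle) = {q0, q5, q7, q8}
Sat(AX ¬idle) = {s : every successor in {q0, q5, q7, q8}} = {q2, q4, q5, q7, q9}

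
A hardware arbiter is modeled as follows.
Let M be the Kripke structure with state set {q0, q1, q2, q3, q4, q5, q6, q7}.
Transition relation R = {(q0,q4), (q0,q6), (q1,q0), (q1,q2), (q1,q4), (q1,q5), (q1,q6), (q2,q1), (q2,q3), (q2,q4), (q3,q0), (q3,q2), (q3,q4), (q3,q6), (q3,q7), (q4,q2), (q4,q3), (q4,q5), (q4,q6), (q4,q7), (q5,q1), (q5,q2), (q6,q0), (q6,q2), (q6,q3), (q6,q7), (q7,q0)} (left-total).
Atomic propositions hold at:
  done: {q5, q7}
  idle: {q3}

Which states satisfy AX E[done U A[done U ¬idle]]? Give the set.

{q0, q1, q3, q5, q7}

Sat(¬idle) = {q0, q1, q2, q4, q5, q6, q7}
A[done U ¬idle]: least fixpoint, start Z0 = Sat(¬idle) = {q0, q1, q2, q4, q5, q6, q7}, add states in Sat(done) with every successor in Z. Already a fixed point.
Sat(A[done U ¬idle]) = {q0, q1, q2, q4, q5, q6, q7}
E[done U A[done U ¬idle]]: least fixpoint, start Z0 = Sat(A[done U ¬idle]) = {q0, q1, q2, q4, q5, q6, q7}, add states in Sat(done) with some successor in Z. Already a fixed point.
Sat(E[done U A[done U ¬idle]]) = {q0, q1, q2, q4, q5, q6, q7}
Sat(AX E[done U A[done U ¬idle]]) = {s : every successor in {q0, q1, q2, q4, q5, q6, q7}} = {q0, q1, q3, q5, q7}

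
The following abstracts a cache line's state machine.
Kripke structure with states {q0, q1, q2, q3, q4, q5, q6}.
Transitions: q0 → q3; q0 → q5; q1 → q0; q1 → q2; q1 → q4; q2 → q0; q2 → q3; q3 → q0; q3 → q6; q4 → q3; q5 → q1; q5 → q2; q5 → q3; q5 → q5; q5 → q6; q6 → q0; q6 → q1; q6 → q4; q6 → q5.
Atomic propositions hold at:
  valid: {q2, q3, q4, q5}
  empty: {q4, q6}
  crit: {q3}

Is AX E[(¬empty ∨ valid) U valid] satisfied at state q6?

Yes

Sat(¬empty) = {q0, q1, q2, q3, q5}
Sat(¬empty ∨ valid) = {q0, q1, q2, q3, q4, q5}
E[(¬empty ∨ valid) U valid]: least fixpoint, start Z0 = Sat(valid) = {q2, q3, q4, q5}, add states in Sat(¬empty ∨ valid) with some successor in Z. Z1 = {q0, q1, q2, q3, q4, q5}; fixed.
Sat(E[(¬empty ∨ valid) U valid]) = {q0, q1, q2, q3, q4, q5}
Sat(AX E[(¬empty ∨ valid) U valid]) = {s : every successor in {q0, q1, q2, q3, q4, q5}} = {q0, q1, q2, q4, q6}
q6 ∈ Sat(AX E[(¬empty ∨ valid) U valid]) = {q0, q1, q2, q4, q6}, so the formula holds at q6.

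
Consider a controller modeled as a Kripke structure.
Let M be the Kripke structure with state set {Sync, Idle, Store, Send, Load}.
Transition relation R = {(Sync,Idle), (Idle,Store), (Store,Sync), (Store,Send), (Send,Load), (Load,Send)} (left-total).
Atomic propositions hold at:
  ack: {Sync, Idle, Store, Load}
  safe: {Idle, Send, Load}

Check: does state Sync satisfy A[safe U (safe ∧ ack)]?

No

Sat(safe ∧ ack) = {Idle, Load}
A[safe U (safe ∧ ack)]: least fixpoint, start Z0 = Sat((safe ∧ ack)) = {Idle, Load}, add states in Sat(safe) with every successor in Z. Z1 = {Idle, Send, Load}; fixed.
Sat(A[safe U (safe ∧ ack)]) = {Idle, Send, Load}
Sync ∉ Sat(A[safe U (safe ∧ ack)]) = {Idle, Send, Load}, so the formula does not hold at Sync.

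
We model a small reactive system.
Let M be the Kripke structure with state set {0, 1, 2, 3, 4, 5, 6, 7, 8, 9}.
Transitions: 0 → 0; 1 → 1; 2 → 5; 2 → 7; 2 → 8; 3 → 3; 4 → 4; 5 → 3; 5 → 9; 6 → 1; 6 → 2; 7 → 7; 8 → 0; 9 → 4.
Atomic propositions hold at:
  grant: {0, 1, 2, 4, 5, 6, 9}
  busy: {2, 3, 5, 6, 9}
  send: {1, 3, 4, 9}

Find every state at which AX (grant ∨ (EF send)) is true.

{0, 1, 3, 4, 5, 6, 8, 9}

EF send: least fixpoint, start Z0 = {1, 3, 4, 9}, add states with some successor in Z. Z1 = {1, 3, 4, 5, 6, 9}; Z2 = {1, 2, 3, 4, 5, 6, 9}; fixed.
Sat(EF send) = {1, 2, 3, 4, 5, 6, 9}
Sat(grant ∨ (EF send)) = {0, 1, 2, 3, 4, 5, 6, 9}
Sat(AX (grant ∨ (EF send))) = {s : every successor in {0, 1, 2, 3, 4, 5, 6, 9}} = {0, 1, 3, 4, 5, 6, 8, 9}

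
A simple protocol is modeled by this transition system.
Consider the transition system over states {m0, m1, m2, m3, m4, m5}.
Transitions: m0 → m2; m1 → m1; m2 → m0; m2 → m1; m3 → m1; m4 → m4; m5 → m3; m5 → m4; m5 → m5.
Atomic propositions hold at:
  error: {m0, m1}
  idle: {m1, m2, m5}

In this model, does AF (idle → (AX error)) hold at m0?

Sat(AX error) = {s : every successor in {m0, m1}} = {m1, m2, m3}
Sat(idle → (AX error)) = {m0, m1, m2, m3, m4}
AF (idle → (AX error)): least fixpoint, start Z0 = {m0, m1, m2, m3, m4}, add states with every successor in Z. Already a fixed point.
Sat(AF (idle → (AX error))) = {m0, m1, m2, m3, m4}
m0 ∈ Sat(AF (idle → (AX error))) = {m0, m1, m2, m3, m4}, so the formula holds at m0.

Yes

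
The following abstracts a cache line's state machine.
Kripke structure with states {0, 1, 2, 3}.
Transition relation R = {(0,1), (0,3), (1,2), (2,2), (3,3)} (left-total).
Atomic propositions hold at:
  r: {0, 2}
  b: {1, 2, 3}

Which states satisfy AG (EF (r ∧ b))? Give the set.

Sat(r ∧ b) = {2}
EF (r ∧ b): least fixpoint, start Z0 = {2}, add states with some successor in Z. Z1 = {1, 2}; Z2 = {0, 1, 2}; fixed.
Sat(EF (r ∧ b)) = {0, 1, 2}
AG (EF (r ∧ b)): greatest fixpoint, start Z0 = {0, 1, 2}, keep only states in Sat with every successor in Z. Z1 = {1, 2}; fixed.
Sat(AG (EF (r ∧ b))) = {1, 2}

{1, 2}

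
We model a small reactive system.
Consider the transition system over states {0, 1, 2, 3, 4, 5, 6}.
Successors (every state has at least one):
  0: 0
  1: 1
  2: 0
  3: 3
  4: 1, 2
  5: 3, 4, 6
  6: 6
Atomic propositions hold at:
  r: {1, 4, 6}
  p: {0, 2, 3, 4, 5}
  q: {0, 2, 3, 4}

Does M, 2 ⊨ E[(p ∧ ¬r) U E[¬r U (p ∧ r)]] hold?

No

Sat(¬r) = {0, 2, 3, 5}
Sat(p ∧ ¬r) = {0, 2, 3, 5}
Sat(p ∧ r) = {4}
E[¬r U (p ∧ r)]: least fixpoint, start Z0 = Sat((p ∧ r)) = {4}, add states in Sat(¬r) with some successor in Z. Z1 = {4, 5}; fixed.
Sat(E[¬r U (p ∧ r)]) = {4, 5}
E[(p ∧ ¬r) U E[¬r U (p ∧ r)]]: least fixpoint, start Z0 = Sat(E[¬r U (p ∧ r)]) = {4, 5}, add states in Sat(p ∧ ¬r) with some successor in Z. Already a fixed point.
Sat(E[(p ∧ ¬r) U E[¬r U (p ∧ r)]]) = {4, 5}
2 ∉ Sat(E[(p ∧ ¬r) U E[¬r U (p ∧ r)]]) = {4, 5}, so the formula does not hold at 2.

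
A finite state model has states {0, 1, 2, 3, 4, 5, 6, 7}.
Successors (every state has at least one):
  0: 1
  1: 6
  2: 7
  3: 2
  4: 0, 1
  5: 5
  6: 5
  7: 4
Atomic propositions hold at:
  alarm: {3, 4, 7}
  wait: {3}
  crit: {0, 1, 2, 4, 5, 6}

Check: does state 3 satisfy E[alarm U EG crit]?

EG crit: greatest fixpoint, start Z0 = {0, 1, 2, 4, 5, 6}, keep only states in Sat with some successor in Z. Z1 = {0, 1, 4, 5, 6}; fixed.
Sat(EG crit) = {0, 1, 4, 5, 6}
E[alarm U EG crit]: least fixpoint, start Z0 = Sat(EG crit) = {0, 1, 4, 5, 6}, add states in Sat(alarm) with some successor in Z. Z1 = {0, 1, 4, 5, 6, 7}; fixed.
Sat(E[alarm U EG crit]) = {0, 1, 4, 5, 6, 7}
3 ∉ Sat(E[alarm U EG crit]) = {0, 1, 4, 5, 6, 7}, so the formula does not hold at 3.

No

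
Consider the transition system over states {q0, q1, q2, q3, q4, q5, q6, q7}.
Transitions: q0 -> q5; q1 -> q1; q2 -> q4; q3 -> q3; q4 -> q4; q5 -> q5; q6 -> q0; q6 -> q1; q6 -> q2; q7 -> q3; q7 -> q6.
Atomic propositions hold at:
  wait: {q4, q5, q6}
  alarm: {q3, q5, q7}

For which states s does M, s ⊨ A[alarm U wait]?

{q4, q5, q6}

A[alarm U wait]: least fixpoint, start Z0 = Sat(wait) = {q4, q5, q6}, add states in Sat(alarm) with every successor in Z. Already a fixed point.
Sat(A[alarm U wait]) = {q4, q5, q6}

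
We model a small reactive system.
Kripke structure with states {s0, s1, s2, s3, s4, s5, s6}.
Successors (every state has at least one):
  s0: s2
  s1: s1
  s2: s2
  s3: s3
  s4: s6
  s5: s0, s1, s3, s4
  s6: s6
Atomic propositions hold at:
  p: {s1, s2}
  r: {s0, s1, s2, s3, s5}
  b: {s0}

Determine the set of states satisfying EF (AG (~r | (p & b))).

{s4, s5, s6}

Sat(~r) = {s4, s6}
Sat(p & b) = ∅
Sat(~r | (p & b)) = {s4, s6}
AG (~r | (p & b)): greatest fixpoint, start Z0 = {s4, s6}, keep only states in Sat with every successor in Z. Already a fixed point.
Sat(AG (~r | (p & b))) = {s4, s6}
EF (AG (~r | (p & b))): least fixpoint, start Z0 = {s4, s6}, add states with some successor in Z. Z1 = {s4, s5, s6}; fixed.
Sat(EF (AG (~r | (p & b)))) = {s4, s5, s6}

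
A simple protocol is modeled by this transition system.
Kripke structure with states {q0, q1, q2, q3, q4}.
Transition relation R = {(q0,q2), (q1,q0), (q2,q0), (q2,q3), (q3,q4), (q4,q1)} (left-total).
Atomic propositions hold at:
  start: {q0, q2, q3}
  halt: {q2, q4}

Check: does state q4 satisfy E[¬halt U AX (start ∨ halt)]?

No

Sat(¬halt) = {q0, q1, q3}
Sat(start ∨ halt) = {q0, q2, q3, q4}
Sat(AX (start ∨ halt)) = {s : every successor in {q0, q2, q3, q4}} = {q0, q1, q2, q3}
E[¬halt U AX (start ∨ halt)]: least fixpoint, start Z0 = Sat(AX (start ∨ halt)) = {q0, q1, q2, q3}, add states in Sat(¬halt) with some successor in Z. Already a fixed point.
Sat(E[¬halt U AX (start ∨ halt)]) = {q0, q1, q2, q3}
q4 ∉ Sat(E[¬halt U AX (start ∨ halt)]) = {q0, q1, q2, q3}, so the formula does not hold at q4.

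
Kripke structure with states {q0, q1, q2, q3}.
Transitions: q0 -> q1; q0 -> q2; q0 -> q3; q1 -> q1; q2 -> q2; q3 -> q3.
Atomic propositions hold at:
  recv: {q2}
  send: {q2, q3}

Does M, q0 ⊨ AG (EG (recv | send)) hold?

No

Sat(recv | send) = {q2, q3}
EG (recv | send): greatest fixpoint, start Z0 = {q2, q3}, keep only states in Sat with some successor in Z. Already a fixed point.
Sat(EG (recv | send)) = {q2, q3}
AG (EG (recv | send)): greatest fixpoint, start Z0 = {q2, q3}, keep only states in Sat with every successor in Z. Already a fixed point.
Sat(AG (EG (recv | send))) = {q2, q3}
q0 ∉ Sat(AG (EG (recv | send))) = {q2, q3}, so the formula does not hold at q0.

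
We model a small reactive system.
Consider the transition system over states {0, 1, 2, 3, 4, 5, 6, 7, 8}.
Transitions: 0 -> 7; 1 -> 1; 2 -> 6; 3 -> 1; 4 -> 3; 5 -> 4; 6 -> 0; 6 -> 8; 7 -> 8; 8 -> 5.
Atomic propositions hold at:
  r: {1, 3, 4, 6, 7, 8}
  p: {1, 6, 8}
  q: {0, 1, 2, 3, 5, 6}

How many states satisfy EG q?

EG q: greatest fixpoint, start Z0 = {0, 1, 2, 3, 5, 6}, keep only states in Sat with some successor in Z. Z1 = {1, 2, 3, 6}; Z2 = {1, 2, 3}; Z3 = {1, 3}; fixed.
Sat(EG q) = {1, 3}
|Sat(EG q)| = |{1, 3}| = 2.

2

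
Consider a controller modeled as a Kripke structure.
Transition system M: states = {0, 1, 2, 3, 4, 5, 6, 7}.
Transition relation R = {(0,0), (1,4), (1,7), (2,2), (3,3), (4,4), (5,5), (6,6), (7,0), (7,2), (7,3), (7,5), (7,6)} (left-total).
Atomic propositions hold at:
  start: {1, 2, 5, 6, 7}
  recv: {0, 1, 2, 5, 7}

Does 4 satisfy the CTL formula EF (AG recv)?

No

AG recv: greatest fixpoint, start Z0 = {0, 1, 2, 5, 7}, keep only states in Sat with every successor in Z. Z1 = {0, 2, 5}; fixed.
Sat(AG recv) = {0, 2, 5}
EF (AG recv): least fixpoint, start Z0 = {0, 2, 5}, add states with some successor in Z. Z1 = {0, 2, 5, 7}; Z2 = {0, 1, 2, 5, 7}; fixed.
Sat(EF (AG recv)) = {0, 1, 2, 5, 7}
4 ∉ Sat(EF (AG recv)) = {0, 1, 2, 5, 7}, so the formula does not hold at 4.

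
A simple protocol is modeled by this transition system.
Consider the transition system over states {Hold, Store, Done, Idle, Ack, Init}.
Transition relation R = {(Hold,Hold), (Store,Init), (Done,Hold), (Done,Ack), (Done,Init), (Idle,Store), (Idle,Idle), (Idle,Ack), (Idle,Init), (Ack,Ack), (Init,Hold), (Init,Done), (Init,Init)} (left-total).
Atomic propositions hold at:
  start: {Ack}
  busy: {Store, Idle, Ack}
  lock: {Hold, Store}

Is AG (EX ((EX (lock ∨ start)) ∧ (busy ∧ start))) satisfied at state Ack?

Sat(lock ∨ start) = {Hold, Store, Ack}
Sat(EX (lock ∨ start)) = {s : some successor in {Hold, Store, Ack}} = {Hold, Done, Idle, Ack, Init}
Sat(busy ∧ start) = {Ack}
Sat((EX (lock ∨ start)) ∧ (busy ∧ start)) = {Ack}
Sat(EX ((EX (lock ∨ start)) ∧ (busy ∧ start))) = {s : some successor in {Ack}} = {Done, Idle, Ack}
AG (EX ((EX (lock ∨ start)) ∧ (busy ∧ start))): greatest fixpoint, start Z0 = {Done, Idle, Ack}, keep only states in Sat with every successor in Z. Z1 = {Ack}; fixed.
Sat(AG (EX ((EX (lock ∨ start)) ∧ (busy ∧ start)))) = {Ack}
Ack ∈ Sat(AG (EX ((EX (lock ∨ start)) ∧ (busy ∧ start)))) = {Ack}, so the formula holds at Ack.

Yes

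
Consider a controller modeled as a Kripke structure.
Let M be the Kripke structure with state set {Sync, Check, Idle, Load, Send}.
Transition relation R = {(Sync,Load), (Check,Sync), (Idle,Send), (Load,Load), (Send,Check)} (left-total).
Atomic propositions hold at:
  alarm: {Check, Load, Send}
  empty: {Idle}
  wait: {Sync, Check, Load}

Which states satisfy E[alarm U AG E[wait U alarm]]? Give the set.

{Sync, Check, Load, Send}

E[wait U alarm]: least fixpoint, start Z0 = Sat(alarm) = {Check, Load, Send}, add states in Sat(wait) with some successor in Z. Z1 = {Sync, Check, Load, Send}; fixed.
Sat(E[wait U alarm]) = {Sync, Check, Load, Send}
AG E[wait U alarm]: greatest fixpoint, start Z0 = {Sync, Check, Load, Send}, keep only states in Sat with every successor in Z. Already a fixed point.
Sat(AG E[wait U alarm]) = {Sync, Check, Load, Send}
E[alarm U AG E[wait U alarm]]: least fixpoint, start Z0 = Sat(AG E[wait U alarm]) = {Sync, Check, Load, Send}, add states in Sat(alarm) with some successor in Z. Already a fixed point.
Sat(E[alarm U AG E[wait U alarm]]) = {Sync, Check, Load, Send}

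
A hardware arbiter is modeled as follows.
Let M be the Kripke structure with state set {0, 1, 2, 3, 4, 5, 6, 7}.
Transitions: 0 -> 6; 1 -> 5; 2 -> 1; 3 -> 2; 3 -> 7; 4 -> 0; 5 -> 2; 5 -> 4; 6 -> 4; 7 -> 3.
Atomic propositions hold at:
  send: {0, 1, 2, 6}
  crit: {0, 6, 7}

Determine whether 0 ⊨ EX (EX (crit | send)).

Sat(crit | send) = {0, 1, 2, 6, 7}
Sat(EX (crit | send)) = {s : some successor in {0, 1, 2, 6, 7}} = {0, 2, 3, 4, 5}
Sat(EX (EX (crit | send))) = {s : some successor in {0, 2, 3, 4, 5}} = {1, 3, 4, 5, 6, 7}
0 ∉ Sat(EX (EX (crit | send))) = {1, 3, 4, 5, 6, 7}, so the formula does not hold at 0.

No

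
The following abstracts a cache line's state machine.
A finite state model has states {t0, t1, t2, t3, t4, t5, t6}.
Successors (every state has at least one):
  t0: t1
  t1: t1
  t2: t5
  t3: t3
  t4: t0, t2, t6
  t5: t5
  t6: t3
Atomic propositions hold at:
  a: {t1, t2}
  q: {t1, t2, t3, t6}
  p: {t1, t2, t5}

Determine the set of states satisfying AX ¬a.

Sat(¬a) = {t0, t3, t4, t5, t6}
Sat(AX ¬a) = {s : every successor in {t0, t3, t4, t5, t6}} = {t2, t3, t5, t6}

{t2, t3, t5, t6}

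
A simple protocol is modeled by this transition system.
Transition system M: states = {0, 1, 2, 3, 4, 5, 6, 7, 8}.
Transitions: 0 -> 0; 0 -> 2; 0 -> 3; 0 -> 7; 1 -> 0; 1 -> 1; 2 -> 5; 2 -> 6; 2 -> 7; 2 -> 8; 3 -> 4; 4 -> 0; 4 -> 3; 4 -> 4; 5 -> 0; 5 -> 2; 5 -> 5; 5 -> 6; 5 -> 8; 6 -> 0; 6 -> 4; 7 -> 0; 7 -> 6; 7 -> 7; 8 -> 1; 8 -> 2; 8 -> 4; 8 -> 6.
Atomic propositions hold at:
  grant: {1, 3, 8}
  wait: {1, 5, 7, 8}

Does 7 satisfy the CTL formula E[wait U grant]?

No

E[wait U grant]: least fixpoint, start Z0 = Sat(grant) = {1, 3, 8}, add states in Sat(wait) with some successor in Z. Z1 = {1, 3, 5, 8}; fixed.
Sat(E[wait U grant]) = {1, 3, 5, 8}
7 ∉ Sat(E[wait U grant]) = {1, 3, 5, 8}, so the formula does not hold at 7.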